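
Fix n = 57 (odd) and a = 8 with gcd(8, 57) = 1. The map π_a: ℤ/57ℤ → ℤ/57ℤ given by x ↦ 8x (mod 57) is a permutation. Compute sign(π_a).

Start at x=1: 1 → 8 → 7 → 56 → 49 → 50 → 1 (one orbit).
Cycle lengths of π_8 on ℤ/57ℤ: [6, 6, 6, 6, 6, 6, 6, 6, 6, 2, 1]; 11 cycles in total.
Σ(ℓ_i−1) = 57−11 = 46; sign = (−1)^46 = +1.

+1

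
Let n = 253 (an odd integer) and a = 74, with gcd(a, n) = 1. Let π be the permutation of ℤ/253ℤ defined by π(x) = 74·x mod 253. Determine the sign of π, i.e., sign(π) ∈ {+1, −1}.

+1

Start at x=93: 93 → 51 → 232 → 217 → 119 → 204 → 169 → … (one orbit).
Cycle lengths of π_74 on ℤ/253ℤ: [110, 110, 22, 10, 1]; 5 cycles in total.
253 − 5 = 248 transpositions; sign(π) = (−1)^248 = +1.
Via Zolotarev, sign(π_{74}) = (74|253) = +1.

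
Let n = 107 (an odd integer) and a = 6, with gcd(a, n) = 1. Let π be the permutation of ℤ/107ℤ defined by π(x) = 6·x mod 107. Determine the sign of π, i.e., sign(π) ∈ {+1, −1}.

Start at x=93: 93 → 23 → 31 → 79 → 46 → 62 → 51 → … (one orbit).
Cycle type of π: 106 + 1; total 2 cycles.
107 − 2 = 105 transpositions; sign(π) = (−1)^105 = -1.
Zolotarev: (6|107) = -1, matching the cycle-count sign.

-1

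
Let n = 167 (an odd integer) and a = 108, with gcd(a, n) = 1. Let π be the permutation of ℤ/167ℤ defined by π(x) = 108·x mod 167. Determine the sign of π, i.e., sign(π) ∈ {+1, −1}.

Start at x=28: 28 → 18 → 107 → 33 → 57 → 144 → 21 → … (one orbit).
Cycle lengths of π_108 on ℤ/167ℤ: [83, 83, 1]; 3 cycles in total.
3 cycles on 167: each ℓ→(−1)^(ℓ−1), product (−1)^164 = +1.

+1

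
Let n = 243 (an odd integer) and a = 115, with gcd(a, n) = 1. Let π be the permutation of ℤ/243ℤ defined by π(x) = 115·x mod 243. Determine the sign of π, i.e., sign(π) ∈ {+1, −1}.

Start at x=193: 193 → 82 → 196 → 184 → 19 → 241 → 13 → … (one orbit).
The orbit structure of x ↦ 115x mod 243: 11 orbits of sizes [81, 81, 27, 27, 9, 9, 3, 3, 1, 1, 1].
n − c = 243 − 11 = 232; sign = (−1)^232 = +1.
Check: (115/243) = +1 by Zolotarev.

+1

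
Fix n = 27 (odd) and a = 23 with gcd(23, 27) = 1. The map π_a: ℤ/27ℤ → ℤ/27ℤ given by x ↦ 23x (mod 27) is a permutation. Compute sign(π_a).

-1

Start at x=10: 10 → 14 → 25 → 8 → 22 → 20 → 1 → … (one orbit).
π_23 has 4 disjoint cycles with lengths [18, 6, 2, 1] on {0,…,26}.
4 cycles on 27: each ℓ→(−1)^(ℓ−1), product (−1)^23 = -1.
(23|27)_J = -1 (Zolotarev's lemma cross-check).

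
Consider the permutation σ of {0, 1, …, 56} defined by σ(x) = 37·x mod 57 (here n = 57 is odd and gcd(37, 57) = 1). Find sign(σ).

-1

Orbit of 37 under x↦37x: [37, 1]… (length divides ord_57(37)).
Cycle type of π: 2×27 + 1×3; total 30 cycles.
sign(π) = (−1)^{n − #cycles} = (−1)^{57−30} = (−1)^27 = -1.
Check: (37/57) = -1 by Zolotarev.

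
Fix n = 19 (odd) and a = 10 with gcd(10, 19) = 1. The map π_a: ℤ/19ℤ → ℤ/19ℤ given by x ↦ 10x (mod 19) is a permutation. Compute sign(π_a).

-1

Start at x=3: 3 → 11 → 15 → 17 → 18 → 9 → 14 → … (one orbit).
Cycle lengths of π_10 on ℤ/19ℤ: [18, 1]; 2 cycles in total.
2 cycles on 19: each ℓ→(−1)^(ℓ−1), product (−1)^17 = -1.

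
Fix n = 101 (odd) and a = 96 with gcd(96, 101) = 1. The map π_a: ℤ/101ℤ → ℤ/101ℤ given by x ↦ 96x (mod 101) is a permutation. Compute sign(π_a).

Orbit of 45 under x↦96x: [45, 78, 14, 31, 47, 68, 64]… (length divides ord_101(96)).
Cycle lengths of π_96 on ℤ/101ℤ: [50, 50, 1]; 3 cycles in total.
101 − 3 = 98 transpositions; sign(π) = (−1)^98 = +1.

+1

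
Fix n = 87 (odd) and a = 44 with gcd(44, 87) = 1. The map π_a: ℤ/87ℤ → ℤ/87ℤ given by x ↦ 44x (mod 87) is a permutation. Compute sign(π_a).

Start at x=44: 44 → 22 → 11 → 49 → 68 → 34 → 17 → … (one orbit).
The orbit structure of x ↦ 44x mod 87: 5 orbits of sizes [28, 28, 28, 2, 1].
n − c = 87 − 5 = 82; sign = (−1)^82 = +1.

+1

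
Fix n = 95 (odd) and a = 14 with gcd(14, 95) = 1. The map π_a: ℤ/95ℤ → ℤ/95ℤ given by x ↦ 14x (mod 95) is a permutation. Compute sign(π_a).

Start at x=81: 81 → 89 → 11 → 59 → 66 → 69 → 16 → … (one orbit).
The orbit structure of x ↦ 14x mod 95: 8 orbits of sizes [18, 18, 18, 18, 18, 2, 2, 1].
95 − 8 = 87 transpositions; sign(π) = (−1)^87 = -1.

-1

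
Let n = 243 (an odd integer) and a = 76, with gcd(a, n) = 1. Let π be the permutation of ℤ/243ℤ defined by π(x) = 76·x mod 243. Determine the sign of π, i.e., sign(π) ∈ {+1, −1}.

+1

Start at x=178: 178 → 163 → 238 → 106 → 37 → 139 → 115 → … (one orbit).
Cycle lengths of π_76 on ℤ/243ℤ: [81, 81, 27, 27, 9, 9, 3, 3, 1, 1, 1]; 11 cycles in total.
sign(π) = (−1)^{n − #cycles} = (−1)^{243−11} = (−1)^232 = +1.
Via Zolotarev, sign(π_{76}) = (76|243) = +1.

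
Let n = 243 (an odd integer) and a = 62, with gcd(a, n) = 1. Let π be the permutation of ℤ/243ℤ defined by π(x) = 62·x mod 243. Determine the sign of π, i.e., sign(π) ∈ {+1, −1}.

Start at x=172: 172 → 215 → 208 → 17 → 82 → 224 → 37 → … (one orbit).
Cycle type of π: 54×3 + 18×3 + 6×3 + 2×4 + 1; total 14 cycles.
14 cycles on 243: each ℓ→(−1)^(ℓ−1), product (−1)^229 = -1.
(62|243)_J = -1 (Zolotarev's lemma cross-check).

-1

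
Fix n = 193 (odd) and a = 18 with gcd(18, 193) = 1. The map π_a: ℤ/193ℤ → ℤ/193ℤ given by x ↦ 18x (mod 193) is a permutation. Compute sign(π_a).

+1

Orbit of 46 under x↦18x: [46, 56, 43, 2, 36, 69, 84]… (length divides ord_193(18)).
3 cycles of lengths [96, 96, 1].
With 3 cycles on 193 points, sign = (−1)^{193−3} = +1.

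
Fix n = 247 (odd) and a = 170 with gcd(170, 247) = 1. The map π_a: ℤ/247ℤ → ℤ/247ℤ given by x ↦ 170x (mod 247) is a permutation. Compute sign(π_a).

-1

Orbit of 1 under x↦170x: [1, 170]… (length divides ord_247(170)).
The orbit structure of x ↦ 170x mod 247: 130 orbits of sizes [2, 2, 2, 2, 2, 2, 2, 2, 2, 2, 2, 2, 2, 2, 2, 2, 2, 2, 2, 2, 2, 2, 2, 2, 2, 2, 2, 2, 2, 2, 2, 2, 2, 2, 2, 2, 2, 2, 2, 2, 2, 2, 2, 2, 2, 2, 2, 2, 2, 2, 2, 2, 2, 2, 2, 2, 2, 2, 2, 2, 2, 2, 2, 2, 2, 2, 2, 2, 2, 2, 2, 2, 2, 2, 2, 2, 2, 2, 2, 2, 2, 2, 2, 2, 2, 2, 2, 2, 2, 2, 2, 2, 2, 2, 2, 2, 2, 2, 2, 2, 2, 2, 2, 2, 2, 2, 2, 2, 2, 2, 2, 2, 2, 2, 2, 2, 2, 1, 1, 1, 1, 1, 1, 1, 1, 1, 1, 1, 1, 1].
Σ(ℓ_i−1) = 247−130 = 117; sign = (−1)^117 = -1.
Zolotarev: (170|247) = -1, matching the cycle-count sign.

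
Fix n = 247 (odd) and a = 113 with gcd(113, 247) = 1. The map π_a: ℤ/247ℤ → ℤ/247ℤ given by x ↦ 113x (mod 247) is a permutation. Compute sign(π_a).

Start at x=191: 191 → 94 → 1 → 113 → 172 → 170 → 191 (one orbit).
Cycle type of π: 6×36 + 3×4 + 2×9 + 1; total 50 cycles.
With 50 cycles on 247 points, sign = (−1)^{247−50} = -1.
Check: (113/247) = -1 by Zolotarev.

-1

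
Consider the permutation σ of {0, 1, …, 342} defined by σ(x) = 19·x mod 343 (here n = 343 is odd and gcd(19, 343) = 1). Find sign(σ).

-1

Trace 18: π^k(18) = [18, 342, 324, 325, 1, 19] for k=0..5.
58 cycles of lengths [6, 6, 6, 6, 6, 6, 6, 6, 6, 6, 6, 6, 6, 6, 6, 6, 6, 6, 6, 6, 6, 6, 6, 6, 6, 6, 6, 6, 6, 6, 6, 6, 6, 6, 6, 6, 6, 6, 6, 6, 6, 6, 6, 6, 6, 6, 6, 6, 6, 6, 6, 6, 6, 6, 6, 6, 6, 1].
Σ(ℓ_i−1) = 343−58 = 285; sign = (−1)^285 = -1.
(19|343)_J = -1 (Zolotarev's lemma cross-check).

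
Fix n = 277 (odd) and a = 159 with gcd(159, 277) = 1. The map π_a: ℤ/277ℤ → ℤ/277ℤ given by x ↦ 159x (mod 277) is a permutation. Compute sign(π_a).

-1

Orbit of 82 under x↦159x: [82, 19, 251, 21, 15, 169, 2]… (length divides ord_277(159)).
Decompose π into cycles: lengths [92, 92, 92, 1] (4 cycles, including the fixed point 0).
4 cycles on 277: each ℓ→(−1)^(ℓ−1), product (−1)^273 = -1.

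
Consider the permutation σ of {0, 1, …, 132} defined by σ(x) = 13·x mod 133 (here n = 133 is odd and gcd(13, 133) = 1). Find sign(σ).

+1

Start at x=41: 41 → 1 → 13 → 36 → 69 → 99 → 90 → … (one orbit).
11 cycles of lengths [18, 18, 18, 18, 18, 18, 18, 2, 2, 2, 1].
With 11 cycles on 133 points, sign = (−1)^{133−11} = +1.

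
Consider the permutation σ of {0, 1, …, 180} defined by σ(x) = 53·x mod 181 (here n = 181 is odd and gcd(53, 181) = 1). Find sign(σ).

Start at x=113: 113 → 16 → 124 → 56 → 72 → 15 → 71 → … (one orbit).
2 cycles of lengths [180, 1].
181 − 2 = 179 transpositions; sign(π) = (−1)^179 = -1.
Zolotarev: (53|181) = -1, matching the cycle-count sign.

-1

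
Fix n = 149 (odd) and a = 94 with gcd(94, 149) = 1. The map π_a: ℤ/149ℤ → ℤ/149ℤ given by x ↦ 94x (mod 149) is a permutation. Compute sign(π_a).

Start at x=73: 73 → 8 → 7 → 62 → 17 → 108 → 20 → … (one orbit).
Cycle type of π: 148 + 1; total 2 cycles.
n − c = 149 − 2 = 147; sign = (−1)^147 = -1.

-1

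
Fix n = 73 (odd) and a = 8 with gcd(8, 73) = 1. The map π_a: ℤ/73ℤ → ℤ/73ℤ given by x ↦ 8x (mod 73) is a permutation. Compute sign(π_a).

Start at x=1: 1 → 8 → 64 → 1 (one orbit).
Decompose π into cycles: lengths [3, 3, 3, 3, 3, 3, 3, 3, 3, 3, 3, 3, 3, 3, 3, 3, 3, 3, 3, 3, 3, 3, 3, 3, 1] (25 cycles, including the fixed point 0).
With 25 cycles on 73 points, sign = (−1)^{73−25} = +1.

+1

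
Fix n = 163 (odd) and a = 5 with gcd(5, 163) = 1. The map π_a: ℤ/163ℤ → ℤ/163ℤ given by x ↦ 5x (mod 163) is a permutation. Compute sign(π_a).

-1

Start at x=86: 86 → 104 → 31 → 155 → 123 → 126 → 141 → … (one orbit).
The orbit structure of x ↦ 5x mod 163: 4 orbits of sizes [54, 54, 54, 1].
sign(π) = (−1)^{n − #cycles} = (−1)^{163−4} = (−1)^159 = -1.
The Jacobi symbol (5|163) = -1 (Zolotarev) agrees.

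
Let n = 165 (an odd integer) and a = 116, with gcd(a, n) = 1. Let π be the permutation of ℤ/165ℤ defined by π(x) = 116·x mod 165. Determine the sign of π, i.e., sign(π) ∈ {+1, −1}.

Orbit of 31 under x↦116x: [31, 131, 16, 41, 136, 101, 1]… (length divides ord_165(116)).
Cycle type of π: 10×15 + 2×5 + 1×5; total 25 cycles.
With 25 cycles on 165 points, sign = (−1)^{165−25} = +1.
Zolotarev: (116|165) = +1, matching the cycle-count sign.

+1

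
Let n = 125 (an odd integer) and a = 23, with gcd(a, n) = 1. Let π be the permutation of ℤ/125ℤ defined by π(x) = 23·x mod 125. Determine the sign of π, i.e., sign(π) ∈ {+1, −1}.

Start at x=123: 123 → 79 → 67 → 41 → 68 → 64 → 97 → … (one orbit).
Cycle type of π: 100 + 20 + 4 + 1; total 4 cycles.
With 4 cycles on 125 points, sign = (−1)^{125−4} = -1.

-1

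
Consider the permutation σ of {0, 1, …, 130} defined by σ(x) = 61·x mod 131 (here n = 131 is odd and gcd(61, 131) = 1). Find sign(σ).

Orbit of 1 under x↦61x: [1, 61, 53, 89, 58]… (length divides ord_131(61)).
27 cycles of lengths [5, 5, 5, 5, 5, 5, 5, 5, 5, 5, 5, 5, 5, 5, 5, 5, 5, 5, 5, 5, 5, 5, 5, 5, 5, 5, 1].
27 cycles on 131: each ℓ→(−1)^(ℓ−1), product (−1)^104 = +1.
Check: (61/131) = +1 by Zolotarev.

+1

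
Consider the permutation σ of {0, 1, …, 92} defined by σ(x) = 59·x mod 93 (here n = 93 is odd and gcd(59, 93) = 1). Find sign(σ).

-1

Start at x=7: 7 → 41 → 1 → 59 → 40 → 35 → 19 → … (one orbit).
6 cycles of lengths [30, 30, 15, 15, 2, 1].
With 6 cycles on 93 points, sign = (−1)^{93−6} = -1.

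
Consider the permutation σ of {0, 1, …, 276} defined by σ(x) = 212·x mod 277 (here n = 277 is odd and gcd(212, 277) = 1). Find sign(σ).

Trace 14: π^k(14) = [14, 198, 149, 10, 181, 146, 205] for k=0..6.
Cycle lengths of π_212 on ℤ/277ℤ: [276, 1]; 2 cycles in total.
n − c = 277 − 2 = 275; sign = (−1)^275 = -1.

-1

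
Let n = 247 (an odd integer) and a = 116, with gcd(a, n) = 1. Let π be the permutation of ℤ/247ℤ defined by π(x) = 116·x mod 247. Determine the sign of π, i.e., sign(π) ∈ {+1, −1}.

Orbit of 181 under x↦116x: [181, 1, 116, 118, 103, 92, 51]… (length divides ord_247(116)).
π_116 has 20 disjoint cycles with lengths [18, 18, 18, 18, 18, 18, 18, 18, 18, 18, 18, 18, 18, 2, 2, 2, 2, 2, 2, 1] on {0,…,246}.
247 − 20 = 227 transpositions; sign(π) = (−1)^227 = -1.
Check: (116/247) = -1 by Zolotarev.

-1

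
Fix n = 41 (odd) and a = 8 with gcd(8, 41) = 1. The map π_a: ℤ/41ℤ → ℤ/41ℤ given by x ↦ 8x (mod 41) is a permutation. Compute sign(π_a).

Trace 1: π^k(1) = [1, 8, 23, 20, 37, 9, 31] for k=0..6.
π_8 has 3 disjoint cycles with lengths [20, 20, 1] on {0,…,40}.
sign(π) = (−1)^{n − #cycles} = (−1)^{41−3} = (−1)^38 = +1.

+1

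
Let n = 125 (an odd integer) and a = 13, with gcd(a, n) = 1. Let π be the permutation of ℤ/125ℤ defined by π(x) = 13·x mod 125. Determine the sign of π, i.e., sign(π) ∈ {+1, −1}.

-1

Start at x=14: 14 → 57 → 116 → 8 → 104 → 102 → 76 → … (one orbit).
The orbit structure of x ↦ 13x mod 125: 4 orbits of sizes [100, 20, 4, 1].
Σ(ℓ_i−1) = 125−4 = 121; sign = (−1)^121 = -1.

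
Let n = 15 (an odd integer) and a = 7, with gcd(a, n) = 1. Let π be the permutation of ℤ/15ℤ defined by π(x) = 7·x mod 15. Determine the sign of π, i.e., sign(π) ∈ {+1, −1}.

Start at x=1: 1 → 7 → 4 → 13 → 1 (one orbit).
Cycle lengths of π_7 on ℤ/15ℤ: [4, 4, 4, 1, 1, 1]; 6 cycles in total.
sign(π) = (−1)^{n − #cycles} = (−1)^{15−6} = (−1)^9 = -1.
(7|15)_J = -1 (Zolotarev's lemma cross-check).

-1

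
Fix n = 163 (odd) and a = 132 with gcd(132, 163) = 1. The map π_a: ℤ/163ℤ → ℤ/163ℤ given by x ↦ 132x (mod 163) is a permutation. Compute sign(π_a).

Start at x=115: 115 → 21 → 1 → 132 → 146 → 38 → 126 → … (one orbit).
π_132 has 7 disjoint cycles with lengths [27, 27, 27, 27, 27, 27, 1] on {0,…,162}.
Σ(ℓ_i−1) = 163−7 = 156; sign = (−1)^156 = +1.

+1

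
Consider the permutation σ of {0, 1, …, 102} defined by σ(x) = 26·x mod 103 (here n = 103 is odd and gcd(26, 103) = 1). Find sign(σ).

+1

Trace 17: π^k(17) = [17, 30, 59, 92, 23, 83, 98] for k=0..6.
Cycle lengths of π_26 on ℤ/103ℤ: [51, 51, 1]; 3 cycles in total.
n − c = 103 − 3 = 100; sign = (−1)^100 = +1.
Zolotarev: (26|103) = +1, matching the cycle-count sign.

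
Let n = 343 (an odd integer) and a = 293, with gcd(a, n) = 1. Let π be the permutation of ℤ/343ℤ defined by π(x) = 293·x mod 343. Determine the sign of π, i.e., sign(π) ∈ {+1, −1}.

Trace 99: π^k(99) = [99, 195, 197, 97, 295, 342, 50] for k=0..6.
Cycle lengths of π_293 on ℤ/343ℤ: [14, 14, 14, 14, 14, 14, 14, 14, 14, 14, 14, 14, 14, 14, 14, 14, 14, 14, 14, 14, 14, 2, 2, 2, 2, 2, 2, 2, 2, 2, 2, 2, 2, 2, 2, 2, 2, 2, 2, 2, 2, 2, 2, 2, 2, 1]; 46 cycles in total.
With 46 cycles on 343 points, sign = (−1)^{343−46} = -1.
The Jacobi symbol (293|343) = -1 (Zolotarev) agrees.

-1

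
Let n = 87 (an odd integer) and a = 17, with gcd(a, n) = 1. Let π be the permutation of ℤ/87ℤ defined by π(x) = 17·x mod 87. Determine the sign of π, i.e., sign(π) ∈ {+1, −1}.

+1

Start at x=1: 1 → 17 → 28 → 41 → 1 (one orbit).
The orbit structure of x ↦ 17x mod 87: 23 orbits of sizes [4, 4, 4, 4, 4, 4, 4, 4, 4, 4, 4, 4, 4, 4, 4, 4, 4, 4, 4, 4, 4, 2, 1].
23 cycles on 87: each ℓ→(−1)^(ℓ−1), product (−1)^64 = +1.
(17|87)_J = +1 (Zolotarev's lemma cross-check).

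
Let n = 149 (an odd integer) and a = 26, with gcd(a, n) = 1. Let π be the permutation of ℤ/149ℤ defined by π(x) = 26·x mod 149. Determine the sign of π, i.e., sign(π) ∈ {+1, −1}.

Trace 123: π^k(123) = [123, 69, 6, 7, 33, 113, 107] for k=0..6.
3 cycles of lengths [74, 74, 1].
With 3 cycles on 149 points, sign = (−1)^{149−3} = +1.
Zolotarev: (26|149) = +1, matching the cycle-count sign.

+1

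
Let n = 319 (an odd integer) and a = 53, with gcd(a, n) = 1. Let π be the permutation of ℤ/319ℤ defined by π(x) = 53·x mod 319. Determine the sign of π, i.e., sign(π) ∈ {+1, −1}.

Orbit of 59 under x↦53x: [59, 256, 170, 78, 306, 268, 168]… (length divides ord_319(53)).
The orbit structure of x ↦ 53x mod 319: 15 orbits of sizes [35, 35, 35, 35, 35, 35, 35, 35, 7, 7, 7, 7, 5, 5, 1].
sign(π) = (−1)^{n − #cycles} = (−1)^{319−15} = (−1)^304 = +1.
The Jacobi symbol (53|319) = +1 (Zolotarev) agrees.

+1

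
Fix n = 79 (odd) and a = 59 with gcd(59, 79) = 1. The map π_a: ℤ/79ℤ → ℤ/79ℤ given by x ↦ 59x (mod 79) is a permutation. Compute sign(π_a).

Trace 38: π^k(38) = [38, 30, 32, 71, 2, 39, 10] for k=0..6.
The orbit structure of x ↦ 59x mod 79: 2 orbits of sizes [78, 1].
Σ(ℓ_i−1) = 79−2 = 77; sign = (−1)^77 = -1.

-1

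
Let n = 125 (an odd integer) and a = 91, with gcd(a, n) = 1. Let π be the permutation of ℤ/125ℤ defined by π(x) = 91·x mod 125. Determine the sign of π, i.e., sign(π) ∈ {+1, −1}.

+1

Orbit of 61 under x↦91x: [61, 51, 16, 81, 121, 11, 1]… (length divides ord_125(91)).
The orbit structure of x ↦ 91x mod 125: 13 orbits of sizes [25, 25, 25, 25, 5, 5, 5, 5, 1, 1, 1, 1, 1].
125 − 13 = 112 transpositions; sign(π) = (−1)^112 = +1.
Zolotarev: (91|125) = +1, matching the cycle-count sign.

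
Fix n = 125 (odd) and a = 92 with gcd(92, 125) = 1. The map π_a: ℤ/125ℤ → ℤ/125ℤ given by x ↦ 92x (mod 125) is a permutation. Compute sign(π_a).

Start at x=42: 42 → 114 → 113 → 21 → 57 → 119 → 73 → … (one orbit).
Cycle lengths of π_92 on ℤ/125ℤ: [100, 20, 4, 1]; 4 cycles in total.
Σ(ℓ_i−1) = 125−4 = 121; sign = (−1)^121 = -1.

-1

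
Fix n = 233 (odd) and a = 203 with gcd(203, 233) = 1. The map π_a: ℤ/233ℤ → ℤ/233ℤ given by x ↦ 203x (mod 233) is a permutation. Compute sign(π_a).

Orbit of 152 under x↦203x: [152, 100, 29, 62, 4, 113, 105]… (length divides ord_233(203)).
Cycle lengths of π_203 on ℤ/233ℤ: [116, 116, 1]; 3 cycles in total.
sign(π) = (−1)^{n − #cycles} = (−1)^{233−3} = (−1)^230 = +1.
Zolotarev: (203|233) = +1, matching the cycle-count sign.

+1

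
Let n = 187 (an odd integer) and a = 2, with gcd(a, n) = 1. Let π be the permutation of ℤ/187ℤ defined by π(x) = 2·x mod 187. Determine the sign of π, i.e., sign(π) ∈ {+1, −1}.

Start at x=64: 64 → 128 → 69 → 138 → 89 → 178 → 169 → … (one orbit).
8 cycles of lengths [40, 40, 40, 40, 10, 8, 8, 1].
Σ(ℓ_i−1) = 187−8 = 179; sign = (−1)^179 = -1.

-1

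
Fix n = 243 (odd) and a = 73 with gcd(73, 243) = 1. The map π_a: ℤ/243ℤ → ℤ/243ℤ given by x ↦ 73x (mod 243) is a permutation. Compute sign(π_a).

Start at x=37: 37 → 28 → 100 → 10 → 1 → 73 → 226 → … (one orbit).
Cycle lengths of π_73 on ℤ/243ℤ: [27, 27, 27, 27, 27, 27, 9, 9, 9, 9, 9, 9, 3, 3, 3, 3, 3, 3, 1, 1, 1, 1, 1, 1, 1, 1, 1]; 27 cycles in total.
n − c = 243 − 27 = 216; sign = (−1)^216 = +1.
Via Zolotarev, sign(π_{73}) = (73|243) = +1.

+1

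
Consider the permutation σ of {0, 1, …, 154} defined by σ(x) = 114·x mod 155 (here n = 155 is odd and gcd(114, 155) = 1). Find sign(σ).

Trace 101: π^k(101) = [101, 44, 56, 29, 51, 79, 16] for k=0..6.
Cycle lengths of π_114 on ℤ/155ℤ: [30, 30, 30, 30, 30, 2, 2, 1]; 8 cycles in total.
8 cycles on 155: each ℓ→(−1)^(ℓ−1), product (−1)^147 = -1.
Zolotarev: (114|155) = -1, matching the cycle-count sign.

-1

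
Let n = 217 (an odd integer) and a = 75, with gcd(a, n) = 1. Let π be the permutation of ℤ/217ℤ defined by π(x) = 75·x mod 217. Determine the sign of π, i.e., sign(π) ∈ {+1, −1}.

Orbit of 9 under x↦75x: [9, 24, 64, 26, 214, 209, 51]… (length divides ord_217(75)).
9 cycles of lengths [30, 30, 30, 30, 30, 30, 30, 6, 1].
217 − 9 = 208 transpositions; sign(π) = (−1)^208 = +1.

+1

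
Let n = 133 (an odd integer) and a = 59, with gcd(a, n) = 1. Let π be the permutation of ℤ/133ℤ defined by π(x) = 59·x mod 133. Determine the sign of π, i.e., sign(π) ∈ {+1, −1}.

+1

Trace 52: π^k(52) = [52, 9, 132, 74, 110, 106, 3] for k=0..6.
π_59 has 9 disjoint cycles with lengths [18, 18, 18, 18, 18, 18, 18, 6, 1] on {0,…,132}.
With 9 cycles on 133 points, sign = (−1)^{133−9} = +1.
Zolotarev: (59|133) = +1, matching the cycle-count sign.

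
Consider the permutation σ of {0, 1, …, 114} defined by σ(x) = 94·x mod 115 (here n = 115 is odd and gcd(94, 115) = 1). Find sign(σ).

Orbit of 6 under x↦94x: [6, 104, 1, 94, 96, 54, 16]… (length divides ord_115(94)).
Decompose π into cycles: lengths [22, 22, 22, 22, 11, 11, 2, 2, 1] (9 cycles, including the fixed point 0).
115 − 9 = 106 transpositions; sign(π) = (−1)^106 = +1.
The Jacobi symbol (94|115) = +1 (Zolotarev) agrees.

+1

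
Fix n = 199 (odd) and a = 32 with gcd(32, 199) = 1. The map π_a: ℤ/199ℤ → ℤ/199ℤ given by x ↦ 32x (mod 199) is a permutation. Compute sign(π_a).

Start at x=72: 72 → 115 → 98 → 151 → 56 → 1 → 32 → … (one orbit).
Cycle lengths of π_32 on ℤ/199ℤ: [99, 99, 1]; 3 cycles in total.
Σ(ℓ_i−1) = 199−3 = 196; sign = (−1)^196 = +1.

+1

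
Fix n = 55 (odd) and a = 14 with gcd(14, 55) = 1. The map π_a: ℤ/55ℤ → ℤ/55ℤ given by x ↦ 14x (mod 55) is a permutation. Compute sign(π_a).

+1

Orbit of 16 under x↦14x: [16, 4, 1, 14, 31, 49, 26]… (length divides ord_55(14)).
Cycle type of π: 10×4 + 5×2 + 2×2 + 1; total 9 cycles.
9 cycles on 55: each ℓ→(−1)^(ℓ−1), product (−1)^46 = +1.
Check: (14/55) = +1 by Zolotarev.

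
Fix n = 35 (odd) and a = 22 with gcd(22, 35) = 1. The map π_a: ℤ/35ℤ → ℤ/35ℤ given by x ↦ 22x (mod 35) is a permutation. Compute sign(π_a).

-1

Trace 22: π^k(22) = [22, 29, 8, 1] for k=0..3.
π_22 has 14 disjoint cycles with lengths [4, 4, 4, 4, 4, 4, 4, 1, 1, 1, 1, 1, 1, 1] on {0,…,34}.
With 14 cycles on 35 points, sign = (−1)^{35−14} = -1.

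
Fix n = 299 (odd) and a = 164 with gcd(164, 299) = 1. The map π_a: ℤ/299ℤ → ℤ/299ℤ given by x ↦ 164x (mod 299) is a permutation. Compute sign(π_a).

-1

Trace 233: π^k(233) = [233, 239, 27, 242, 220, 200, 209] for k=0..6.
12 cycles of lengths [44, 44, 44, 44, 44, 44, 11, 11, 4, 4, 4, 1].
n − c = 299 − 12 = 287; sign = (−1)^287 = -1.
The Jacobi symbol (164|299) = -1 (Zolotarev) agrees.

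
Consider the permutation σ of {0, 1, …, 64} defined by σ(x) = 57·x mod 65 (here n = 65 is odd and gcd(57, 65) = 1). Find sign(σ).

Orbit of 8 under x↦57x: [8, 1, 57, 64]… (length divides ord_65(57)).
The orbit structure of x ↦ 57x mod 65: 17 orbits of sizes [4, 4, 4, 4, 4, 4, 4, 4, 4, 4, 4, 4, 4, 4, 4, 4, 1].
17 cycles on 65: each ℓ→(−1)^(ℓ−1), product (−1)^48 = +1.
(57|65)_J = +1 (Zolotarev's lemma cross-check).

+1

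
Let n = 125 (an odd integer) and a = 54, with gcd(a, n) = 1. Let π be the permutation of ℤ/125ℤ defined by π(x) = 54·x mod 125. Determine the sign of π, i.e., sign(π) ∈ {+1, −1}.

Trace 101: π^k(101) = [101, 79, 16, 114, 31, 49, 21] for k=0..6.
The orbit structure of x ↦ 54x mod 125: 7 orbits of sizes [50, 50, 10, 10, 2, 2, 1].
125 − 7 = 118 transpositions; sign(π) = (−1)^118 = +1.
The Jacobi symbol (54|125) = +1 (Zolotarev) agrees.

+1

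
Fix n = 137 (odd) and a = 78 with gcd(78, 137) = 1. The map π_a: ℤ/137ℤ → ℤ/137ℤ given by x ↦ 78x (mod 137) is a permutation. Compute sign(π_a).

+1

Start at x=64: 64 → 60 → 22 → 72 → 136 → 59 → 81 → … (one orbit).
π_78 has 5 disjoint cycles with lengths [34, 34, 34, 34, 1] on {0,…,136}.
With 5 cycles on 137 points, sign = (−1)^{137−5} = +1.
Zolotarev: (78|137) = +1, matching the cycle-count sign.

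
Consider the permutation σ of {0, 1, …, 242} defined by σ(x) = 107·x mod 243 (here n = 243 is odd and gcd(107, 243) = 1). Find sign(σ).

-1

Orbit of 217 under x↦107x: [217, 134, 1, 107, 28, 80, 55]… (length divides ord_243(107)).
The orbit structure of x ↦ 107x mod 243: 32 orbits of sizes [18, 18, 18, 18, 18, 18, 18, 18, 18, 6, 6, 6, 6, 6, 6, 6, 6, 6, 2, 2, 2, 2, 2, 2, 2, 2, 2, 2, 2, 2, 2, 1].
n − c = 243 − 32 = 211; sign = (−1)^211 = -1.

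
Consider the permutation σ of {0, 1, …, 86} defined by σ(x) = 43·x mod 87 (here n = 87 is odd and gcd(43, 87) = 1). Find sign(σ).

Trace 73: π^k(73) = [73, 7, 40, 67, 10, 82, 46] for k=0..6.
6 cycles of lengths [28, 28, 28, 1, 1, 1].
sign(π) = (−1)^{n − #cycles} = (−1)^{87−6} = (−1)^81 = -1.

-1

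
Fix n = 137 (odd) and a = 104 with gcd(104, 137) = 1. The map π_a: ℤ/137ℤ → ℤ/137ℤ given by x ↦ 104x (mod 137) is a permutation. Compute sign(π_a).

Orbit of 121 under x↦104x: [121, 117, 112, 3, 38, 116, 8]… (length divides ord_137(104)).
The orbit structure of x ↦ 104x mod 137: 2 orbits of sizes [136, 1].
sign(π) = (−1)^{n − #cycles} = (−1)^{137−2} = (−1)^135 = -1.
Zolotarev: (104|137) = -1, matching the cycle-count sign.

-1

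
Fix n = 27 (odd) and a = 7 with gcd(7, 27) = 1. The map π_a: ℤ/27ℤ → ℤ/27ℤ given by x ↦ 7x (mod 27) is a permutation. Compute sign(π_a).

Trace 16: π^k(16) = [16, 4, 1, 7, 22, 19, 25] for k=0..6.
The orbit structure of x ↦ 7x mod 27: 7 orbits of sizes [9, 9, 3, 3, 1, 1, 1].
27 − 7 = 20 transpositions; sign(π) = (−1)^20 = +1.

+1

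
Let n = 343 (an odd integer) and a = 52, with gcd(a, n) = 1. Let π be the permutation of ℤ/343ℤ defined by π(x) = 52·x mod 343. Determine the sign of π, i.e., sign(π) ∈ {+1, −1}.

-1

Trace 116: π^k(116) = [116, 201, 162, 192, 37, 209, 235] for k=0..6.
Decompose π into cycles: lengths [294, 42, 6, 1] (4 cycles, including the fixed point 0).
sign(π) = (−1)^{n − #cycles} = (−1)^{343−4} = (−1)^339 = -1.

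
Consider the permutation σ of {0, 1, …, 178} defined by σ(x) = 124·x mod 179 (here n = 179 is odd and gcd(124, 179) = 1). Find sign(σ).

Orbit of 3 under x↦124x: [3, 14, 125, 106, 77, 61, 46]… (length divides ord_179(124)).
The orbit structure of x ↦ 124x mod 179: 3 orbits of sizes [89, 89, 1].
With 3 cycles on 179 points, sign = (−1)^{179−3} = +1.

+1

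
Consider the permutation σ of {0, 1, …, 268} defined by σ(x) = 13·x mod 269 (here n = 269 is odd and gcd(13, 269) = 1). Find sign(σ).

+1

Start at x=149: 149 → 54 → 164 → 249 → 9 → 117 → 176 → … (one orbit).
π_13 has 3 disjoint cycles with lengths [134, 134, 1] on {0,…,268}.
sign(π) = (−1)^{n − #cycles} = (−1)^{269−3} = (−1)^266 = +1.
The Jacobi symbol (13|269) = +1 (Zolotarev) agrees.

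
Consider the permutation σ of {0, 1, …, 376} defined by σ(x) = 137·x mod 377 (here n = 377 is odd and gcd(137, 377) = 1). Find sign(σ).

Trace 225: π^k(225) = [225, 288, 248, 46, 270, 44, 373] for k=0..6.
Cycle type of π: 84×4 + 28 + 12 + 1; total 7 cycles.
7 cycles on 377: each ℓ→(−1)^(ℓ−1), product (−1)^370 = +1.

+1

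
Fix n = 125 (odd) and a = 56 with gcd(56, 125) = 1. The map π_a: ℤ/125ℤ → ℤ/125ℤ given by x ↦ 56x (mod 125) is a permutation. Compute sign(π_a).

+1

Trace 81: π^k(81) = [81, 36, 16, 21, 51, 106, 61] for k=0..6.
The orbit structure of x ↦ 56x mod 125: 13 orbits of sizes [25, 25, 25, 25, 5, 5, 5, 5, 1, 1, 1, 1, 1].
sign(π) = (−1)^{n − #cycles} = (−1)^{125−13} = (−1)^112 = +1.
Zolotarev: (56|125) = +1, matching the cycle-count sign.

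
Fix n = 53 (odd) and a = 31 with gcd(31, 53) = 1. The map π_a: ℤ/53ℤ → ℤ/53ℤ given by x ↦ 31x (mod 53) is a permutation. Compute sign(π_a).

-1

Start at x=26: 26 → 11 → 23 → 24 → 2 → 9 → 14 → … (one orbit).
The orbit structure of x ↦ 31x mod 53: 2 orbits of sizes [52, 1].
sign(π) = (−1)^{n − #cycles} = (−1)^{53−2} = (−1)^51 = -1.
Zolotarev: (31|53) = -1, matching the cycle-count sign.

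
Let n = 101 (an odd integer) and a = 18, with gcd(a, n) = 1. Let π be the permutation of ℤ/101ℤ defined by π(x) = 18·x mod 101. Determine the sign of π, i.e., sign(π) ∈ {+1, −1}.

-1

Trace 46: π^k(46) = [46, 20, 57, 16, 86, 33, 89] for k=0..6.
2 cycles of lengths [100, 1].
n − c = 101 − 2 = 99; sign = (−1)^99 = -1.
Zolotarev: (18|101) = -1, matching the cycle-count sign.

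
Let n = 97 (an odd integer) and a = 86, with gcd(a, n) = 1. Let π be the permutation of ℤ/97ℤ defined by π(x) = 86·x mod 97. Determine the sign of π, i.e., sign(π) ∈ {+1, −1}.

+1

Start at x=61: 61 → 8 → 9 → 95 → 22 → 49 → 43 → … (one orbit).
π_86 has 3 disjoint cycles with lengths [48, 48, 1] on {0,…,96}.
3 cycles on 97: each ℓ→(−1)^(ℓ−1), product (−1)^94 = +1.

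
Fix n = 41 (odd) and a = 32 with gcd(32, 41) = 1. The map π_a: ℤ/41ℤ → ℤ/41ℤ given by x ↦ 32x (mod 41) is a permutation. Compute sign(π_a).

+1

Trace 40: π^k(40) = [40, 9, 1, 32] for k=0..3.
π_32 has 11 disjoint cycles with lengths [4, 4, 4, 4, 4, 4, 4, 4, 4, 4, 1] on {0,…,40}.
41 − 11 = 30 transpositions; sign(π) = (−1)^30 = +1.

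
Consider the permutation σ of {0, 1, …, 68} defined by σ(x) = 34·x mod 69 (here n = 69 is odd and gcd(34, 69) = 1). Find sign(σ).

Start at x=58: 58 → 40 → 49 → 10 → 64 → 37 → 16 → … (one orbit).
Cycle type of π: 22×3 + 1×3; total 6 cycles.
n − c = 69 − 6 = 63; sign = (−1)^63 = -1.

-1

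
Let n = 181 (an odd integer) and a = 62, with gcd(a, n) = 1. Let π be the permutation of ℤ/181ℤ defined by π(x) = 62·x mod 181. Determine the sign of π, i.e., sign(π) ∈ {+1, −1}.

+1

Start at x=43: 43 → 132 → 39 → 65 → 48 → 80 → 73 → … (one orbit).
The orbit structure of x ↦ 62x mod 181: 21 orbits of sizes [9, 9, 9, 9, 9, 9, 9, 9, 9, 9, 9, 9, 9, 9, 9, 9, 9, 9, 9, 9, 1].
181 − 21 = 160 transpositions; sign(π) = (−1)^160 = +1.
Zolotarev: (62|181) = +1, matching the cycle-count sign.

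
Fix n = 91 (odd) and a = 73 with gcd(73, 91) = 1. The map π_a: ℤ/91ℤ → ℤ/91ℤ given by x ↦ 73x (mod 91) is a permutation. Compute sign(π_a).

Start at x=73: 73 → 51 → 83 → 53 → 47 → 64 → 31 → … (one orbit).
The orbit structure of x ↦ 73x mod 91: 11 orbits of sizes [12, 12, 12, 12, 12, 12, 6, 4, 4, 4, 1].
91 − 11 = 80 transpositions; sign(π) = (−1)^80 = +1.
Check: (73/91) = +1 by Zolotarev.

+1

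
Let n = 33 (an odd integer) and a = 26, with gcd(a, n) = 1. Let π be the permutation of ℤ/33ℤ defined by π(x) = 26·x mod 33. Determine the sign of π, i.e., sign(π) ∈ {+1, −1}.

-1

Trace 14: π^k(14) = [14, 1, 26, 16, 20, 25, 23] for k=0..6.
Cycle lengths of π_26 on ℤ/33ℤ: [10, 10, 5, 5, 2, 1]; 6 cycles in total.
With 6 cycles on 33 points, sign = (−1)^{33−6} = -1.
The Jacobi symbol (26|33) = -1 (Zolotarev) agrees.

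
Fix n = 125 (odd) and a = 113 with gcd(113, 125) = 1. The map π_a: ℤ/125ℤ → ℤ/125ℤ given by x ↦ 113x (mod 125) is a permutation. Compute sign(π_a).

-1

Start at x=106: 106 → 103 → 14 → 82 → 16 → 58 → 54 → … (one orbit).
4 cycles of lengths [100, 20, 4, 1].
4 cycles on 125: each ℓ→(−1)^(ℓ−1), product (−1)^121 = -1.
The Jacobi symbol (113|125) = -1 (Zolotarev) agrees.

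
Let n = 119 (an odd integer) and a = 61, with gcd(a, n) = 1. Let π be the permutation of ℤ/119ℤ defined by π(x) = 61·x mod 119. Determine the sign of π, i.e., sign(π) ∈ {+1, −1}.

+1

Orbit of 6 under x↦61x: [6, 9, 73, 50, 75, 53, 20]… (length divides ord_119(61)).
π_61 has 5 disjoint cycles with lengths [48, 48, 16, 6, 1] on {0,…,118}.
n − c = 119 − 5 = 114; sign = (−1)^114 = +1.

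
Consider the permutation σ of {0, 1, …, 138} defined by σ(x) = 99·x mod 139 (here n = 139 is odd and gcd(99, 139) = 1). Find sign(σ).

+1

Trace 45: π^k(45) = [45, 7, 137, 80, 136, 120, 65] for k=0..6.
3 cycles of lengths [69, 69, 1].
sign(π) = (−1)^{n − #cycles} = (−1)^{139−3} = (−1)^136 = +1.
Via Zolotarev, sign(π_{99}) = (99|139) = +1.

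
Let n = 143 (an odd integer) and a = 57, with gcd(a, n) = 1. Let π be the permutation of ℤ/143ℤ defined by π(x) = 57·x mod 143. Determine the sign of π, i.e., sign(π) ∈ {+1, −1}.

Trace 18: π^k(18) = [18, 25, 138, 1, 57, 103, 8] for k=0..6.
Decompose π into cycles: lengths [20, 20, 20, 20, 20, 20, 10, 4, 4, 4, 1] (11 cycles, including the fixed point 0).
n − c = 143 − 11 = 132; sign = (−1)^132 = +1.
(57|143)_J = +1 (Zolotarev's lemma cross-check).

+1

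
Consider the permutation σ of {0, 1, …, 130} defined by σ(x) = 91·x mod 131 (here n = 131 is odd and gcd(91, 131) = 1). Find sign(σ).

Orbit of 28 under x↦91x: [28, 59, 129, 80, 75, 13, 4]… (length divides ord_131(91)).
Cycle lengths of π_91 on ℤ/131ℤ: [65, 65, 1]; 3 cycles in total.
131 − 3 = 128 transpositions; sign(π) = (−1)^128 = +1.
Zolotarev: (91|131) = +1, matching the cycle-count sign.

+1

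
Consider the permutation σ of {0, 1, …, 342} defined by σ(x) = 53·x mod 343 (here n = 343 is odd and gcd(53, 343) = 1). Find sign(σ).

Orbit of 225 under x↦53x: [225, 263, 219, 288, 172, 198, 204]… (length divides ord_343(53)).
π_53 has 7 disjoint cycles with lengths [147, 147, 21, 21, 3, 3, 1] on {0,…,342}.
343 − 7 = 336 transpositions; sign(π) = (−1)^336 = +1.
(53|343)_J = +1 (Zolotarev's lemma cross-check).

+1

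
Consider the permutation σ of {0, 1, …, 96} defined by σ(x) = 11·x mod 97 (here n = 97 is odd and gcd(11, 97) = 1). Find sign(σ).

Trace 72: π^k(72) = [72, 16, 79, 93, 53, 1, 11] for k=0..6.
π_11 has 3 disjoint cycles with lengths [48, 48, 1] on {0,…,96}.
With 3 cycles on 97 points, sign = (−1)^{97−3} = +1.

+1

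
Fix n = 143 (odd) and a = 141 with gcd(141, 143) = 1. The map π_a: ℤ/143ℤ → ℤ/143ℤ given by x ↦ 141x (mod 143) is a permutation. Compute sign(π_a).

-1

Orbit of 102 under x↦141x: [102, 82, 122, 42, 59, 25, 93]… (length divides ord_143(141)).
The orbit structure of x ↦ 141x mod 143: 6 orbits of sizes [60, 60, 12, 5, 5, 1].
Σ(ℓ_i−1) = 143−6 = 137; sign = (−1)^137 = -1.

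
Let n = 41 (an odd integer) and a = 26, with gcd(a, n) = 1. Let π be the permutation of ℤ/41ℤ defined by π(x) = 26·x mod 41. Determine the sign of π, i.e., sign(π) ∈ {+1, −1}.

-1

Start at x=17: 17 → 32 → 12 → 25 → 35 → 8 → 3 → … (one orbit).
Cycle type of π: 40 + 1; total 2 cycles.
Σ(ℓ_i−1) = 41−2 = 39; sign = (−1)^39 = -1.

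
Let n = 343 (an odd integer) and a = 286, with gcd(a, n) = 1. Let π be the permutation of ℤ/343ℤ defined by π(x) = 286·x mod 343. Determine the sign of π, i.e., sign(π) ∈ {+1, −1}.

Orbit of 92 under x↦286x: [92, 244, 155, 83, 71, 69, 183]… (length divides ord_343(286)).
Cycle type of π: 98×3 + 14×3 + 2×3 + 1; total 10 cycles.
With 10 cycles on 343 points, sign = (−1)^{343−10} = -1.
(286|343)_J = -1 (Zolotarev's lemma cross-check).

-1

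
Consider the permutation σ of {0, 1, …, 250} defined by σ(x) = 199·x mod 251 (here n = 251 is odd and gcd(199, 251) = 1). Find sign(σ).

Orbit of 133 under x↦199x: [133, 112, 200, 142, 146, 189, 212]… (length divides ord_251(199)).
Decompose π into cycles: lengths [250, 1] (2 cycles, including the fixed point 0).
251 − 2 = 249 transpositions; sign(π) = (−1)^249 = -1.

-1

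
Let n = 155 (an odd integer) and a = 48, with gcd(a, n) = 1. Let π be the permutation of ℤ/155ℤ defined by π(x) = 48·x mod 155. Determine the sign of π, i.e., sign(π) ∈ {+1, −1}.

+1

Start at x=36: 36 → 23 → 19 → 137 → 66 → 68 → 9 → … (one orbit).
Decompose π into cycles: lengths [60, 60, 30, 4, 1] (5 cycles, including the fixed point 0).
Σ(ℓ_i−1) = 155−5 = 150; sign = (−1)^150 = +1.
Via Zolotarev, sign(π_{48}) = (48|155) = +1.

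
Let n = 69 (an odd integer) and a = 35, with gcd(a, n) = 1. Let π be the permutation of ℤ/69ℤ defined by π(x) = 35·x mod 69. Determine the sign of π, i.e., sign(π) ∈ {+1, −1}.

-1

Orbit of 29 under x↦35x: [29, 49, 59, 64, 32, 16, 8]… (length divides ord_69(35)).
Cycle lengths of π_35 on ℤ/69ℤ: [22, 22, 11, 11, 2, 1]; 6 cycles in total.
Σ(ℓ_i−1) = 69−6 = 63; sign = (−1)^63 = -1.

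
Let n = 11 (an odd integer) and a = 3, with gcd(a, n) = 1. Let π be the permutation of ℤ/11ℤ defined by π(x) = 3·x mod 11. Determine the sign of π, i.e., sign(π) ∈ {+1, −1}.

Start at x=5: 5 → 4 → 1 → 3 → 9 → 5 (one orbit).
Cycle type of π: 5×2 + 1; total 3 cycles.
sign(π) = (−1)^{n − #cycles} = (−1)^{11−3} = (−1)^8 = +1.

+1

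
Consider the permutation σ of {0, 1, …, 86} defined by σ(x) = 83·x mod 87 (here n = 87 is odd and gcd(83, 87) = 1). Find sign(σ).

Orbit of 1 under x↦83x: [1, 83, 16, 23, 82, 20, 7]… (length divides ord_87(83)).
10 cycles of lengths [14, 14, 14, 14, 7, 7, 7, 7, 2, 1].
87 − 10 = 77 transpositions; sign(π) = (−1)^77 = -1.

-1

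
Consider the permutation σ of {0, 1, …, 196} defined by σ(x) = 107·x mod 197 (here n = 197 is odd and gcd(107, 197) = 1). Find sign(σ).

+1

Orbit of 97 under x↦107x: [97, 135, 64, 150, 93, 101, 169]… (length divides ord_197(107)).
π_107 has 3 disjoint cycles with lengths [98, 98, 1] on {0,…,196}.
With 3 cycles on 197 points, sign = (−1)^{197−3} = +1.
(107|197)_J = +1 (Zolotarev's lemma cross-check).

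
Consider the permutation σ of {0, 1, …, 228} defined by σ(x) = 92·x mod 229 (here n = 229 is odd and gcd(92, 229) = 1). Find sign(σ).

-1

Orbit of 25 under x↦92x: [25, 10, 4, 139, 193, 123, 95]… (length divides ord_229(92)).
Cycle lengths of π_92 on ℤ/229ℤ: [228, 1]; 2 cycles in total.
Σ(ℓ_i−1) = 229−2 = 227; sign = (−1)^227 = -1.
Via Zolotarev, sign(π_{92}) = (92|229) = -1.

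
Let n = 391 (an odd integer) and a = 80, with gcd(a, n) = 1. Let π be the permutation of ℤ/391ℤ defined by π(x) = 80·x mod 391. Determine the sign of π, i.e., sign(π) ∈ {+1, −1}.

Orbit of 22 under x↦80x: [22, 196, 40, 72, 286, 202, 129]… (length divides ord_391(80)).
π_80 has 5 disjoint cycles with lengths [176, 176, 22, 16, 1] on {0,…,390}.
391 − 5 = 386 transpositions; sign(π) = (−1)^386 = +1.
The Jacobi symbol (80|391) = +1 (Zolotarev) agrees.

+1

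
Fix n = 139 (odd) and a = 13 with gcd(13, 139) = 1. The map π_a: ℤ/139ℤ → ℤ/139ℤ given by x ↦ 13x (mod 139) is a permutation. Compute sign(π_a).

+1

Trace 16: π^k(16) = [16, 69, 63, 124, 83, 106, 127] for k=0..6.
Decompose π into cycles: lengths [69, 69, 1] (3 cycles, including the fixed point 0).
Σ(ℓ_i−1) = 139−3 = 136; sign = (−1)^136 = +1.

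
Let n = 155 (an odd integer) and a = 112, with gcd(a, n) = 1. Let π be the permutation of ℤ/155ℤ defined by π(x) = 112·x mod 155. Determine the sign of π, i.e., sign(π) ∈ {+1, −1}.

Start at x=69: 69 → 133 → 16 → 87 → 134 → 128 → 76 → … (one orbit).
Cycle lengths of π_112 on ℤ/155ℤ: [60, 60, 15, 15, 4, 1]; 6 cycles in total.
With 6 cycles on 155 points, sign = (−1)^{155−6} = -1.
Zolotarev: (112|155) = -1, matching the cycle-count sign.

-1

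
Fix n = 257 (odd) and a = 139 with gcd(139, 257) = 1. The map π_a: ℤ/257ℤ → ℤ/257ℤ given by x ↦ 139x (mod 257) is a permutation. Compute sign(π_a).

Start at x=46: 46 → 226 → 60 → 116 → 190 → 196 → 2 → … (one orbit).
Cycle type of π: 128×2 + 1; total 3 cycles.
sign(π) = (−1)^{n − #cycles} = (−1)^{257−3} = (−1)^254 = +1.
Check: (139/257) = +1 by Zolotarev.

+1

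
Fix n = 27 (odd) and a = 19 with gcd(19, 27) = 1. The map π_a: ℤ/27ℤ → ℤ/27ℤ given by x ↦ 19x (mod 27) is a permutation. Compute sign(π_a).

+1

Trace 10: π^k(10) = [10, 1, 19] for k=0..2.
15 cycles of lengths [3, 3, 3, 3, 3, 3, 1, 1, 1, 1, 1, 1, 1, 1, 1].
Σ(ℓ_i−1) = 27−15 = 12; sign = (−1)^12 = +1.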